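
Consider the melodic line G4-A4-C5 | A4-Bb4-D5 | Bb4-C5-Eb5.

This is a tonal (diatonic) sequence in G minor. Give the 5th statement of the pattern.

The 3-note cells begin on G4, A4, Bb4 — each up a 2nd from the last.
Continuing the starts: C5 → D5.
Statement 5 starts on D5 and keeps the same diatonic contour: D5 Eb5 G5.

D5 Eb5 G5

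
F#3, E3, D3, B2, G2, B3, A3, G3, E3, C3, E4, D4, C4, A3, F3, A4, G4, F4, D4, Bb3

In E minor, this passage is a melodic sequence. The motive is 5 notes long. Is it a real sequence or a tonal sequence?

real

Each cell has the same semitone pattern (-2, -2, -3, -4) — intervals are preserved exactly.
And F3 lies outside E minor, so the sequence is real rather than tonal.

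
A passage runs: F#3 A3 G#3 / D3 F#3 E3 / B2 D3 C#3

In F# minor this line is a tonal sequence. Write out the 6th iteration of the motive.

C#2 E2 D2

Unit = 3 notes; the statements start on F#3, D3, B2, moving down a 3rd each time.
Carrying on: G#2 → E2 → C#2.
From C#2 the diatonic shape gives C#2 E2 D2.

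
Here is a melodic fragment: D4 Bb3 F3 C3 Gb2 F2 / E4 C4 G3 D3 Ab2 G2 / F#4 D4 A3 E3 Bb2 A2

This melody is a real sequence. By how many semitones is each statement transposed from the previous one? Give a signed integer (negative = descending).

2

Unit = 6 notes; the statements start on D4, E4, F#4, moving up a 2nd each time.
Counting half-steps from D4 to E4: 2.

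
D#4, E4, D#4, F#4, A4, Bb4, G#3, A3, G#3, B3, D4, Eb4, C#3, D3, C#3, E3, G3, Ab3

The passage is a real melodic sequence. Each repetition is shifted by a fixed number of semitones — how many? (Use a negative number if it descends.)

-7

The 6-note cells begin on D#4, G#3, C#3 — each down a 5th from the last.
Counting half-steps from D#4 to G#3: -7.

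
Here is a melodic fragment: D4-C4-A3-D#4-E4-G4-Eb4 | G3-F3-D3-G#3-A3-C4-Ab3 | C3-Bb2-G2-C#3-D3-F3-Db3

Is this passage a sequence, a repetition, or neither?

Each 7-note cell is the previous one transposed down a 5th.

sequence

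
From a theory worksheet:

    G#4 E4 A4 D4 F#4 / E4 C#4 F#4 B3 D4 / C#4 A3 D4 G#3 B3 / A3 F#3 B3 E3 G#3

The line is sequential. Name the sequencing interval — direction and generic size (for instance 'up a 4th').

down a 3rd

Taking 5-note groups, the heads are G#4, E4, C#4, A3: the pattern moves down a 3rd.
From G#4 to E4: down a 3rd.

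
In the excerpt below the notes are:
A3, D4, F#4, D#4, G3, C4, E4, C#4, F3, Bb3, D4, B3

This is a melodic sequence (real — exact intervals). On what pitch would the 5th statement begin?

Db3

With a 4-note motive the entries are A3, G3, F3, each down a 2nd from the previous.
Extending the heads down a 2nd: Eb3 → Db3.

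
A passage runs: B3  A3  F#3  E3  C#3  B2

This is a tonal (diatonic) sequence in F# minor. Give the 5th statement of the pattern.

Unit = 2 notes; the statements start on B3, F#3, C#3, moving down a 4th each time.
Carrying on: G#2 → D2.
From D2 the diatonic shape gives D2 C#2.

D2 C#2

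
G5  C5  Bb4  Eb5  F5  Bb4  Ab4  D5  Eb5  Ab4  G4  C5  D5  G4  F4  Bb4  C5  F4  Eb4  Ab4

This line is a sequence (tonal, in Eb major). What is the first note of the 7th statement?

Ab4

With a 4-note motive the entries are G5, F5, Eb5, D5, C5, each down a 2nd from the previous.
Extending the heads down a 2nd: Bb4 → Ab4.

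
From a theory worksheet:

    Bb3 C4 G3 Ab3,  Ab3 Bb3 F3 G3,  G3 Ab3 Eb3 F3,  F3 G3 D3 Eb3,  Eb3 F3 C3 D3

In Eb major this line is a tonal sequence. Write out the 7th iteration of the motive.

C3 D3 Ab2 Bb2

Taking 4-note groups, the heads are Bb3, Ab3, G3, F3, Eb3: the pattern moves down a 2nd.
Extending down a 2nd: D3 → C3.
From C3 the diatonic shape gives C3 D3 Ab2 Bb2.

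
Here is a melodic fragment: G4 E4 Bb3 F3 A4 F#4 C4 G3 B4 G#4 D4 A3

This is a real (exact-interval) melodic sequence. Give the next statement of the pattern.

C#5 A#4 E4 B3

Unit = 4 notes; the statements start on G4, A4, B4, moving up a 2nd each time.
Statement 4 starts on C#5 and keeps the same exact contour: C#5 A#4 E4 B3.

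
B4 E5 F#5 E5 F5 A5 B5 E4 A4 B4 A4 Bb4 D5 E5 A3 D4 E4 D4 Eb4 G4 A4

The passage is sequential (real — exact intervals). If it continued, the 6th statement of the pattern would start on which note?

Unit = 7 notes; the statements start on B4, E4, A3, moving down a 5th each time.
Extending the heads down a 5th: D3 → G2 → C2.

C2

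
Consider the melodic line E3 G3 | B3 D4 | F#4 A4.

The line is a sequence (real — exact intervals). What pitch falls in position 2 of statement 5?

B5

The unit is 2 notes. Position-2 pitches of the 3 shown cells: G3, D4, A4.
Carrying that up a 5th forward: E5 → B5.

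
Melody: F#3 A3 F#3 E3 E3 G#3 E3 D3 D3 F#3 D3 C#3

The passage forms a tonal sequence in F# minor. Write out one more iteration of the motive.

Taking 4-note groups, the heads are F#3, E3, D3: the pattern moves down a 2nd.
Statement 4 starts on C#3 and keeps the same diatonic contour: C#3 E3 C#3 B2.

C#3 E3 C#3 B2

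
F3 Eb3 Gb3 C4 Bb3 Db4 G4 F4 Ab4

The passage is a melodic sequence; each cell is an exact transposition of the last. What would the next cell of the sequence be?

D5 C5 Eb5

With a 3-note motive the entries are F3, C4, G4, each up a 5th from the previous.
From D5 the exact shape gives D5 C5 Eb5.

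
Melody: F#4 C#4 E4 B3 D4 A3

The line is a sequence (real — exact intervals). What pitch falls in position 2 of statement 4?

G3

The unit is 2 notes. Position-2 pitches of the 3 shown cells: C#4, B3, A3.
One more down a 2nd gives G3.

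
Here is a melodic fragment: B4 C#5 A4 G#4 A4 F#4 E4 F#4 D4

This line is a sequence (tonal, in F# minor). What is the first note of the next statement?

C#4

The 3-note cells begin on B4, G#4, E4 — each down a 3rd from the last.
The next head, down a 3rd from E4, is C#4.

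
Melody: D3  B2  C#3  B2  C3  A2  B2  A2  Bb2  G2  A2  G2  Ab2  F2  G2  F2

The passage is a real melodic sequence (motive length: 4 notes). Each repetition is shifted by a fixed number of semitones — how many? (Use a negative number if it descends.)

Taking 4-note groups, the heads are D3, C3, Bb2, Ab2: the pattern moves down a 2nd.
D3→C3 is 48 − 50 = -2 semitones.

-2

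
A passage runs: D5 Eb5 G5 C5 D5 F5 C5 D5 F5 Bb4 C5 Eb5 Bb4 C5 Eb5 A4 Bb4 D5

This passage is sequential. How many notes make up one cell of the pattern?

There are 18 notes; a 6-note unit gives 3 cells:
D5 Eb5 G5 C5 D5 F5 | C5 D5 F5 Bb4 C5 Eb5 | Bb4 C5 Eb5 A4 Bb4 D5
That's a consistent down a 2nd shift per cell, and no other grouping gives one.

6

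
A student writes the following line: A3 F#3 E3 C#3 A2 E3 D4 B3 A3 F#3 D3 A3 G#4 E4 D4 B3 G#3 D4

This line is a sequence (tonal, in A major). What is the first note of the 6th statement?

Unit = 6 notes; the statements start on A3, D4, G#4, moving up a 4th each time.
Extending the heads up a 4th: C#5 → F#5 → B5.

B5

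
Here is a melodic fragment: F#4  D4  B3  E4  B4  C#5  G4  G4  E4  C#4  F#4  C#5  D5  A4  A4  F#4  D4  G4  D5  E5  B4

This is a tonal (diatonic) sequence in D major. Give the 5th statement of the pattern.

C#5 A4 F#4 B4 F#5 G5 D5

The 7-note cells begin on F#4, G4, A4 — each up a 2nd from the last.
Extending up a 2nd: B4 → C#5.
From C#5 the diatonic shape gives C#5 A4 F#4 B4 F#5 G5 D5.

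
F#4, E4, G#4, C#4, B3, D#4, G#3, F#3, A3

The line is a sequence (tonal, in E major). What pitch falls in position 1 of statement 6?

The unit is 3 notes. Position-1 pitches of the 3 shown cells: F#4, C#4, G#3.
Carrying that down a 4th forward: D#3 → A2 → E2.

E2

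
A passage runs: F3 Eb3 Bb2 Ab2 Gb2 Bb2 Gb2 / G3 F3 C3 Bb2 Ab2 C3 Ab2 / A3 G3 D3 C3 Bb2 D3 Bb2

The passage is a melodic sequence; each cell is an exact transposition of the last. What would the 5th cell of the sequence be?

C#4 B3 F#3 E3 D3 F#3 D3

The 7-note cells begin on F3, G3, A3 — each up a 2nd from the last.
Extending up a 2nd: B3 → C#4.
So cell 5 is C#4 B3 F#3 E3 D3 F#3 D3.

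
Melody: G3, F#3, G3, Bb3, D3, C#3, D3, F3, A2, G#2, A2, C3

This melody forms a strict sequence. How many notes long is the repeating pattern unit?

4

Try groups of 4 (3 cells in 12 notes):
G3 F#3 G3 Bb3 | D3 C#3 D3 F3 | A2 G#2 A2 C3
Each cell is the previous one down a 4th — so the unit is 4 notes.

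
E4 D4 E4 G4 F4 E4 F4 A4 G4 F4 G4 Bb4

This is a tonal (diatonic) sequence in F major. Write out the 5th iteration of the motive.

Bb4 A4 Bb4 D5

Unit = 4 notes; the statements start on E4, F4, G4, moving up a 2nd each time.
Carrying on: A4 → Bb4.
So cell 5 is Bb4 A4 Bb4 D5.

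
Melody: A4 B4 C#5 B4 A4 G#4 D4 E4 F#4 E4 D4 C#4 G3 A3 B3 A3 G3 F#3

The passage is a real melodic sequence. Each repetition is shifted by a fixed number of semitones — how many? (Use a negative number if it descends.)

-7

With a 6-note motive the entries are A4, D4, G3, each down a 5th from the previous.
A4 to D4 spans -7 semitones.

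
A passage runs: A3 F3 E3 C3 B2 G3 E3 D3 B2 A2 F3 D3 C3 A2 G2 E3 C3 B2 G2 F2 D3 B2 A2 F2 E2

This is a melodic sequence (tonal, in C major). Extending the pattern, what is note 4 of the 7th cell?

D2

The unit is 5 notes. Position-4 pitches of the 5 shown cells: C3, B2, A2, G2, F2.
Extending down a 2nd: E2 → D2.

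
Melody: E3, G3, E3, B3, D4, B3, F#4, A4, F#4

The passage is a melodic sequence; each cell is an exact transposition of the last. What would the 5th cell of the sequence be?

The 3-note cells begin on E3, B3, F#4 — each up a 5th from the last.
Continuing the starts: C#5 → G#5.
From G#5 the exact shape gives G#5 B5 G#5.

G#5 B5 G#5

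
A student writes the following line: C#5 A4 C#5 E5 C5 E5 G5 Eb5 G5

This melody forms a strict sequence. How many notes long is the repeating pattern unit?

There are 9 notes; a 3-note unit gives 3 cells:
C#5 A4 C#5 | E5 C5 E5 | G5 Eb5 G5
That's a consistent up a 3rd shift per cell, and no other grouping gives one.

3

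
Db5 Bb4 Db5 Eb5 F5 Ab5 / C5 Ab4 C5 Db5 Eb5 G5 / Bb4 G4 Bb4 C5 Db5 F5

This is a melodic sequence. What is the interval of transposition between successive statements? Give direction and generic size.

The 6-note cells begin on Db5, C5, Bb4 — each down a 2nd from the last.
From Db5 to C5: down a 2nd.

down a 2nd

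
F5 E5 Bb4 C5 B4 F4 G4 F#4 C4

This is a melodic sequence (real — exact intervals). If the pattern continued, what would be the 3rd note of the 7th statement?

E2

With 3-note cells, note 3 of each statement runs Bb4, F4, C4.
Extending down a 4th: G3 → D3 → A2 → E2.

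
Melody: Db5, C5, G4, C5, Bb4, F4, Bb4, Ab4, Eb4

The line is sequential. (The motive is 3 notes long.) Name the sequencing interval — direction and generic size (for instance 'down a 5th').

down a 2nd

Unit = 3 notes; the statements start on Db5, C5, Bb4, moving down a 2nd each time.
From Db5 to C5: down a 2nd.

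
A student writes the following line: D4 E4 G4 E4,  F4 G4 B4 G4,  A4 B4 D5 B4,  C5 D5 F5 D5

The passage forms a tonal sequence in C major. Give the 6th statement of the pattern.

The 4-note cells begin on D4, F4, A4, C5 — each up a 3rd from the last.
Continuing the starts: E5 → G5.
Statement 6 starts on G5 and keeps the same diatonic contour: G5 A5 C6 A5.

G5 A5 C6 A5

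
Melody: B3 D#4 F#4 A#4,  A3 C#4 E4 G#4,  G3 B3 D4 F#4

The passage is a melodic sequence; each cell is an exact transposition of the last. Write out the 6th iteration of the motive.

Unit = 4 notes; the statements start on B3, A3, G3, moving down a 2nd each time.
Extending down a 2nd: F3 → Eb3 → Db3.
Statement 6 starts on Db3 and keeps the same exact contour: Db3 F3 Ab3 C4.

Db3 F3 Ab3 C4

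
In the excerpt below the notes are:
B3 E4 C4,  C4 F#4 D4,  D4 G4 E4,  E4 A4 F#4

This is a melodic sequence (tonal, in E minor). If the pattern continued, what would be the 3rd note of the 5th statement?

G4

Grouping in 3s, the 3rd note of each cell is C4, D4, E4, F#4.
One more up a 2nd gives G4.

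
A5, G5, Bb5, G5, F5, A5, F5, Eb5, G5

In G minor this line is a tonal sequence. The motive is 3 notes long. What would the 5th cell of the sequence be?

D5 C5 Eb5

Unit = 3 notes; the statements start on A5, G5, F5, moving down a 2nd each time.
Continuing the starts: Eb5 → D5.
So cell 5 is D5 C5 Eb5.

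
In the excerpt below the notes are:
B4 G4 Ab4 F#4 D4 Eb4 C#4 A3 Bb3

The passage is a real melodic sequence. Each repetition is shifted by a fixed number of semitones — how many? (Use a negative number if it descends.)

-5

Unit = 3 notes; the statements start on B4, F#4, C#4, moving down a 4th each time.
Counting half-steps from B4 to F#4: -5.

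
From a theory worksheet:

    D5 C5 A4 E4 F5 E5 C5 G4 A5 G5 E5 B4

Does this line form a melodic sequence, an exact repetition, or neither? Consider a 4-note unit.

sequence

Each 4-note cell is the previous one transposed up a 3rd.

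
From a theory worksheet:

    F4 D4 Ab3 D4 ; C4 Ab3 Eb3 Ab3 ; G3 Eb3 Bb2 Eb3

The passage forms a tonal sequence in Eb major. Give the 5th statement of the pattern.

Taking 4-note groups, the heads are F4, C4, G3: the pattern moves down a 4th.
Carrying on: D3 → Ab2.
Statement 5 starts on Ab2 and keeps the same diatonic contour: Ab2 F2 C2 F2.

Ab2 F2 C2 F2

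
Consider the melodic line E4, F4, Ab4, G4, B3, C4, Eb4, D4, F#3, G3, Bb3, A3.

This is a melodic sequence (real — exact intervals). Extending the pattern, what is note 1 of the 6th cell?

D#2

With 4-note cells, note 1 of each statement runs E4, B3, F#3.
Each moves down a 4th. Continuing: C#3 → G#2 → D#2.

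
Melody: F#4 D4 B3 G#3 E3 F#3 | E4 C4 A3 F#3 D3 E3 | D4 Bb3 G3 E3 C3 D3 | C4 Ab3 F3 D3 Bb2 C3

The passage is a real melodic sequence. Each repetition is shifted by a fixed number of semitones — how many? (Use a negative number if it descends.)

With a 6-note motive the entries are F#4, E4, D4, C4, each down a 2nd from the previous.
F#4 to E4 spans -2 semitones.

-2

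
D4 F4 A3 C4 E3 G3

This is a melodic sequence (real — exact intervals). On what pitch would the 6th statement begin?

Taking 2-note groups, the heads are D4, A3, E3: the pattern moves down a 4th.
Extending the heads down a 4th: B2 → F#2 → C#2.

C#2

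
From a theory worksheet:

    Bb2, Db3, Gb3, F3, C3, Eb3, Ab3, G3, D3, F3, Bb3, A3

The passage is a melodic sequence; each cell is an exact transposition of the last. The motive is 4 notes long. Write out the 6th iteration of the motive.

G#3 B3 E4 D#4

With a 4-note motive the entries are Bb2, C3, D3, each up a 2nd from the previous.
Carrying on: E3 → F#3 → G#3.
So cell 6 is G#3 B3 E4 D#4.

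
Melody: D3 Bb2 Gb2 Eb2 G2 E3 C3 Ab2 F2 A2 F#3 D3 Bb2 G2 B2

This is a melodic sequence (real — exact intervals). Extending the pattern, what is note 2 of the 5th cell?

With 5-note cells, note 2 of each statement runs Bb2, C3, D3.
Carrying that up a 2nd forward: E3 → F#3.

F#3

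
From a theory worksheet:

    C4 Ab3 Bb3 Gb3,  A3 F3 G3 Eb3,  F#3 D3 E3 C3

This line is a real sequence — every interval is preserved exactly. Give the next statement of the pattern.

Unit = 4 notes; the statements start on C4, A3, F#3, moving down a 3rd each time.
So cell 4 is D#3 B2 C#3 A2.

D#3 B2 C#3 A2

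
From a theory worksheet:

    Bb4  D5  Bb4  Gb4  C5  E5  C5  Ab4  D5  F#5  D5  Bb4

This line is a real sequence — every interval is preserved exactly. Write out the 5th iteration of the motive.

The 4-note cells begin on Bb4, C5, D5 — each up a 2nd from the last.
Extending up a 2nd: E5 → F#5.
From F#5 the exact shape gives F#5 A#5 F#5 D5.

F#5 A#5 F#5 D5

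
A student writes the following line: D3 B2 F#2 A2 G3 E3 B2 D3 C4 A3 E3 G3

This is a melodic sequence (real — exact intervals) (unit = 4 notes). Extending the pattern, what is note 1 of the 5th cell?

Bb4

The unit is 4 notes. Position-1 pitches of the 3 shown cells: D3, G3, C4.
Extending up a 4th: F4 → Bb4.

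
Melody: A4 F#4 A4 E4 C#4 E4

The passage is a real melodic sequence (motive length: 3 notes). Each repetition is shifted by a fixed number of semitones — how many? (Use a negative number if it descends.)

Unit = 3 notes; the statements start on A4, E4, moving down a 4th each time.
A4→E4 is 64 − 69 = -5 semitones.

-5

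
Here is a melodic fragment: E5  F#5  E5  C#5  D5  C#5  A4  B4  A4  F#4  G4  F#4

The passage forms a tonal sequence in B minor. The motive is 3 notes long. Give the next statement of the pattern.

D4 E4 D4

Taking 3-note groups, the heads are E5, C#5, A4, F#4: the pattern moves down a 3rd.
From D4 the diatonic shape gives D4 E4 D4.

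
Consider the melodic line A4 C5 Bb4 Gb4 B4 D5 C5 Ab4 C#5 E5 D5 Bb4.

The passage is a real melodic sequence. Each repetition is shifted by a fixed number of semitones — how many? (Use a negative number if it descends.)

2

With a 4-note motive the entries are A4, B4, C#5, each up a 2nd from the previous.
A4→B4 is 71 − 69 = 2 semitones.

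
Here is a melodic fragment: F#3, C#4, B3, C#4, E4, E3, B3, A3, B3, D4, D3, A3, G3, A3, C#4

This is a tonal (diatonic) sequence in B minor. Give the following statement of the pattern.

C#3 G3 F#3 G3 B3

Unit = 5 notes; the statements start on F#3, E3, D3, moving down a 2nd each time.
So cell 4 is C#3 G3 F#3 G3 B3.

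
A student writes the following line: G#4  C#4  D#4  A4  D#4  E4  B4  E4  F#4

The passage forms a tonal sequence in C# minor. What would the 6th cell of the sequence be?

E5 A4 B4

With a 3-note motive the entries are G#4, A4, B4, each up a 2nd from the previous.
Carrying on: C#5 → D#5 → E5.
From E5 the diatonic shape gives E5 A4 B4.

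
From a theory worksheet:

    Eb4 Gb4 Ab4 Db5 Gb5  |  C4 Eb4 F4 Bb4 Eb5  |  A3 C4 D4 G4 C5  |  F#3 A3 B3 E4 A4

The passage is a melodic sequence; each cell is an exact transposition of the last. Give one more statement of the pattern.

Unit = 5 notes; the statements start on Eb4, C4, A3, F#3, moving down a 3rd each time.
Statement 5 starts on D#3 and keeps the same exact contour: D#3 F#3 G#3 C#4 F#4.

D#3 F#3 G#3 C#4 F#4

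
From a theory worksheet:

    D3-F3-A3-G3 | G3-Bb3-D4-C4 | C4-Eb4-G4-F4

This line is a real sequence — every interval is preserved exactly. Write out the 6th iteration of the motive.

Taking 4-note groups, the heads are D3, G3, C4: the pattern moves up a 4th.
Extending up a 4th: F4 → Bb4 → Eb5.
Statement 6 starts on Eb5 and keeps the same exact contour: Eb5 Gb5 Bb5 Ab5.

Eb5 Gb5 Bb5 Ab5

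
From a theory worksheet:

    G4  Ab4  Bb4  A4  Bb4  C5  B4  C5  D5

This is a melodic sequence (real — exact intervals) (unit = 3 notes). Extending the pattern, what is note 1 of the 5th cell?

D#5

With 3-note cells, note 1 of each statement runs G4, A4, B4.
Extending up a 2nd: C#5 → D#5.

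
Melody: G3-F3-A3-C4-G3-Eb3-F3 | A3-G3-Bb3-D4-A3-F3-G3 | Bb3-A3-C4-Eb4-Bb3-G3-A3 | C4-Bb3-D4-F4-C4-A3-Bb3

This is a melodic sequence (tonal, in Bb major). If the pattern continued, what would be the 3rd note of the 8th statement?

A4

Grouping in 7s, the 3rd note of each cell is A3, Bb3, C4, D4.
Extending up a 2nd: Eb4 → F4 → G4 → A4.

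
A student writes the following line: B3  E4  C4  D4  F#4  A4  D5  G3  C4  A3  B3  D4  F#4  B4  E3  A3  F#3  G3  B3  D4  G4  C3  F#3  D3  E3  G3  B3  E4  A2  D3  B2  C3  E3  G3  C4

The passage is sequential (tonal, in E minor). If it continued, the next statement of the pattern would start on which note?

Unit = 7 notes; the statements start on B3, G3, E3, C3, A2, moving down a 3rd each time.
The next head, down a 3rd from A2, is F#2.

F#2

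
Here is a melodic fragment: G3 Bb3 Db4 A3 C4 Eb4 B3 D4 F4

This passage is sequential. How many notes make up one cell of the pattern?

Try groups of 3 (3 cells in 9 notes):
G3 Bb3 Db4 | A3 C4 Eb4 | B3 D4 F4
Every group is a transposition up a 2nd of the one before; no shorter unit works.

3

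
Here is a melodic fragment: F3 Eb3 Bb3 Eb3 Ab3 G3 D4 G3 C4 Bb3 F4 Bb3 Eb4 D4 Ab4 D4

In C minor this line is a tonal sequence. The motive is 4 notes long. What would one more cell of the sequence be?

The 4-note cells begin on F3, Ab3, C4, Eb4 — each up a 3rd from the last.
From G4 the diatonic shape gives G4 F4 C5 F4.

G4 F4 C5 F4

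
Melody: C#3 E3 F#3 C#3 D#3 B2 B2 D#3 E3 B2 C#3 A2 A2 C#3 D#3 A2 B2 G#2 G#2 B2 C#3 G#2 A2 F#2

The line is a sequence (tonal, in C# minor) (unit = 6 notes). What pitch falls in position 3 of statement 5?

With 6-note cells, note 3 of each statement runs F#3, E3, D#3, C#3.
From C#3, down a 2nd gives B2.

B2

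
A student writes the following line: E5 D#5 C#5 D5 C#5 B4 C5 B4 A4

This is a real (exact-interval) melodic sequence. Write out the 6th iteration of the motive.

Gb4 F4 Eb4

Unit = 3 notes; the statements start on E5, D5, C5, moving down a 2nd each time.
Carrying on: Bb4 → Ab4 → Gb4.
Statement 6 starts on Gb4 and keeps the same exact contour: Gb4 F4 Eb4.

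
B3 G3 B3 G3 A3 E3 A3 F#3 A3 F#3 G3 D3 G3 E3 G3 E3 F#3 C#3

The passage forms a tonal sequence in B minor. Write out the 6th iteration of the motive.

Unit = 6 notes; the statements start on B3, A3, G3, moving down a 2nd each time.
Carrying on: F#3 → E3 → D3.
Statement 6 starts on D3 and keeps the same diatonic contour: D3 B2 D3 B2 C#3 G2.

D3 B2 D3 B2 C#3 G2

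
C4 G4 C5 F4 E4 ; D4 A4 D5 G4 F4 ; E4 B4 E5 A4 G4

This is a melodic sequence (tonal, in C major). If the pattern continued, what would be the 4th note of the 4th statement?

B4

The unit is 5 notes. Position-4 pitches of the 3 shown cells: F4, G4, A4.
One more up a 2nd gives B4.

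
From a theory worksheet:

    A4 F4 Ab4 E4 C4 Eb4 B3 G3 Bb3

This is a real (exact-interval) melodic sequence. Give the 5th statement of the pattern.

Unit = 3 notes; the statements start on A4, E4, B3, moving down a 4th each time.
Continuing the starts: F#3 → C#3.
Statement 5 starts on C#3 and keeps the same exact contour: C#3 A2 C3.

C#3 A2 C3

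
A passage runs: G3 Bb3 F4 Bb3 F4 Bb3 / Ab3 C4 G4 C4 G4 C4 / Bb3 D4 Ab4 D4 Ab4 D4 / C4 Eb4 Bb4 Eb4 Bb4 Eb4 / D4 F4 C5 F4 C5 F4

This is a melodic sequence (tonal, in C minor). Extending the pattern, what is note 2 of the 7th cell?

Ab4

Grouping in 6s, the 2nd note of each cell is Bb3, C4, D4, Eb4, F4.
Extending up a 2nd: G4 → Ab4.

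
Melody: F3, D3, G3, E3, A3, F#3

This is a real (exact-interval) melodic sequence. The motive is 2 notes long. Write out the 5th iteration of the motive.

Taking 2-note groups, the heads are F3, G3, A3: the pattern moves up a 2nd.
Carrying on: B3 → C#4.
So cell 5 is C#4 A#3.

C#4 A#3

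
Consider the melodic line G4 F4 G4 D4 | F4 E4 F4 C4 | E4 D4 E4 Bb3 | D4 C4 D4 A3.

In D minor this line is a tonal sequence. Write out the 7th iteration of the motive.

The 4-note cells begin on G4, F4, E4, D4 — each down a 2nd from the last.
Extending down a 2nd: C4 → Bb3 → A3.
Statement 7 starts on A3 and keeps the same diatonic contour: A3 G3 A3 E3.

A3 G3 A3 E3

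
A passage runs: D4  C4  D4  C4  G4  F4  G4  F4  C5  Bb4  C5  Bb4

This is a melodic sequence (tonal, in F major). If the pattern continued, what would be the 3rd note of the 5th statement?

Bb5

The unit is 4 notes. Position-3 pitches of the 3 shown cells: D4, G4, C5.
Carrying that up a 4th forward: F5 → Bb5.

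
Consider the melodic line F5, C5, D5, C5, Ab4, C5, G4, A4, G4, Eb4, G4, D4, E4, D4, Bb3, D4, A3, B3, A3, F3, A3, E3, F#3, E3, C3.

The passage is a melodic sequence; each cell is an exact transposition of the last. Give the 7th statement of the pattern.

B2 F#2 G#2 F#2 D2

Unit = 5 notes; the statements start on F5, C5, G4, D4, A3, moving down a 4th each time.
Extending down a 4th: E3 → B2.
Statement 7 starts on B2 and keeps the same exact contour: B2 F#2 G#2 F#2 D2.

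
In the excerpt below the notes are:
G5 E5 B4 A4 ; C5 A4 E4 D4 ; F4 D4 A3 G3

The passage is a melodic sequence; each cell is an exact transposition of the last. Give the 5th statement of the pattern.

Eb3 C3 G2 F2

The 4-note cells begin on G5, C5, F4 — each down a 5th from the last.
Carrying on: Bb3 → Eb3.
So cell 5 is Eb3 C3 G2 F2.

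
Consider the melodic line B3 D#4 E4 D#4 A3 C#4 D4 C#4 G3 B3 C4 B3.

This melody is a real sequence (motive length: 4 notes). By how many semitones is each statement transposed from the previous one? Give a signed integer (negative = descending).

-2

Unit = 4 notes; the statements start on B3, A3, G3, moving down a 2nd each time.
Counting half-steps from B3 to A3: -2.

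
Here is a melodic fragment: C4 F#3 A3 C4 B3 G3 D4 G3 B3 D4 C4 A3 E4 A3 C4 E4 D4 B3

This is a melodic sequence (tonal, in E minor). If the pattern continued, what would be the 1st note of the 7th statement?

With 6-note cells, note 1 of each statement runs C4, D4, E4.
Extending up a 2nd: F#4 → G4 → A4 → B4.

B4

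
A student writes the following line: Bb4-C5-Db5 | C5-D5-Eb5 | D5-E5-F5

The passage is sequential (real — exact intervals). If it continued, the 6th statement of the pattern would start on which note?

G#5

The 3-note cells begin on Bb4, C5, D5 — each up a 2nd from the last.
Extending the heads up a 2nd: E5 → F#5 → G#5.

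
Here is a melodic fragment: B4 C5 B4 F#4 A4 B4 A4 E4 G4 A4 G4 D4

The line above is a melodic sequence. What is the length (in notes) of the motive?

Try groups of 4 (3 cells in 12 notes):
B4 C5 B4 F#4 | A4 B4 A4 E4 | G4 A4 G4 D4
Each cell is the previous one down a 2nd — so the unit is 4 notes.

4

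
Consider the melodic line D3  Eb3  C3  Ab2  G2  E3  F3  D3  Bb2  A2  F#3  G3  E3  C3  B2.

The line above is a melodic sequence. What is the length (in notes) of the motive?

There are 15 notes; a 5-note unit gives 3 cells:
D3 Eb3 C3 Ab2 G2 | E3 F3 D3 Bb2 A2 | F#3 G3 E3 C3 B2
That's a consistent up a 2nd shift per cell, and no other grouping gives one.

5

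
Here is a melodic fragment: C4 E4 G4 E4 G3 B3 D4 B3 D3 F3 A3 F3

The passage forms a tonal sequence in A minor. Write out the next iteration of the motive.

A2 C3 E3 C3

With a 4-note motive the entries are C4, G3, D3, each down a 4th from the previous.
From A2 the diatonic shape gives A2 C3 E3 C3.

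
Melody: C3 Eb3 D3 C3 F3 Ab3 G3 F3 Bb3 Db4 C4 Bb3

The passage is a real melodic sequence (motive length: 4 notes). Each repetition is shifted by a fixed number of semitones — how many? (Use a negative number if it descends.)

With a 4-note motive the entries are C3, F3, Bb3, each up a 4th from the previous.
C3→F3 is 53 − 48 = 5 semitones.

5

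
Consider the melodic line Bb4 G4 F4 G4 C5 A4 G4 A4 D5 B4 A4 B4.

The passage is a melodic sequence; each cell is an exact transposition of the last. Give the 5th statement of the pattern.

F#5 D#5 C#5 D#5

The 4-note cells begin on Bb4, C5, D5 — each up a 2nd from the last.
Extending up a 2nd: E5 → F#5.
So cell 5 is F#5 D#5 C#5 D#5.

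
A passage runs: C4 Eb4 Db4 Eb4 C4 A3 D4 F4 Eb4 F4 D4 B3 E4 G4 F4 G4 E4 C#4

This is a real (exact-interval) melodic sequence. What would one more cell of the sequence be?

F#4 A4 G4 A4 F#4 D#4

Taking 6-note groups, the heads are C4, D4, E4: the pattern moves up a 2nd.
From F#4 the exact shape gives F#4 A4 G4 A4 F#4 D#4.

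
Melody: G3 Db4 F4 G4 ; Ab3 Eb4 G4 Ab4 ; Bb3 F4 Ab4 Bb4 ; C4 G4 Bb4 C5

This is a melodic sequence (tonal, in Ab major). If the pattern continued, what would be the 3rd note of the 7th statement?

Eb5

With 4-note cells, note 3 of each statement runs F4, G4, Ab4, Bb4.
Carrying that up a 2nd forward: C5 → Db5 → Eb5.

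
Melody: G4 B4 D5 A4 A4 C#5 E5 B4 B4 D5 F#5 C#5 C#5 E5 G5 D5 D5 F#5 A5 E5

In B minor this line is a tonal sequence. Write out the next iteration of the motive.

E5 G5 B5 F#5

The 4-note cells begin on G4, A4, B4, C#5, D5 — each up a 2nd from the last.
So cell 6 is E5 G5 B5 F#5.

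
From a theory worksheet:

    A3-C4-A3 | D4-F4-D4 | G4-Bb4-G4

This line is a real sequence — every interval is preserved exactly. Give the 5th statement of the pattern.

F5 Ab5 F5

The 3-note cells begin on A3, D4, G4 — each up a 4th from the last.
Carrying on: C5 → F5.
From F5 the exact shape gives F5 Ab5 F5.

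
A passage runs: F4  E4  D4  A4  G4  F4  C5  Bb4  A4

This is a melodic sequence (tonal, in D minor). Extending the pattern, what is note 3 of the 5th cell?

The unit is 3 notes. Position-3 pitches of the 3 shown cells: D4, F4, A4.
Each moves up a 3rd. Continuing: C5 → E5.

E5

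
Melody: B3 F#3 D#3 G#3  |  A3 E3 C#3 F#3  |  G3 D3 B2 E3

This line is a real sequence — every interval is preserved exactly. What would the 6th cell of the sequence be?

Unit = 4 notes; the statements start on B3, A3, G3, moving down a 2nd each time.
Carrying on: F3 → Eb3 → Db3.
So cell 6 is Db3 Ab2 F2 Bb2.

Db3 Ab2 F2 Bb2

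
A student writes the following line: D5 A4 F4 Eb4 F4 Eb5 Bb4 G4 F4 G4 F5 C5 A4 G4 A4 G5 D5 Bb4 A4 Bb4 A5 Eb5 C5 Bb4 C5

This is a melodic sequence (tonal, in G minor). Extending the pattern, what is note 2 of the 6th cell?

F5

Grouping in 5s, the 2nd note of each cell is A4, Bb4, C5, D5, Eb5.
One more up a 2nd gives F5.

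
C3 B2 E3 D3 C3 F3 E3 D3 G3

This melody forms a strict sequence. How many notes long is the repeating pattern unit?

9 notes total. Splitting into 3 groups of 3:
C3 B2 E3 | D3 C3 F3 | E3 D3 G3
That's a consistent up a 2nd shift per cell, and no other grouping gives one.

3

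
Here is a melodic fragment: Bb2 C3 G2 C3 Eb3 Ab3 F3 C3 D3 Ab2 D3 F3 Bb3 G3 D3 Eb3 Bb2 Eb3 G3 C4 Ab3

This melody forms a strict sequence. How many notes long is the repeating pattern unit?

7

Try groups of 7 (3 cells in 21 notes):
Bb2 C3 G2 C3 Eb3 Ab3 F3 | C3 D3 Ab2 D3 F3 Bb3 G3 | D3 Eb3 Bb2 Eb3 G3 C4 Ab3
Each cell is the previous one up a 2nd — so the unit is 7 notes.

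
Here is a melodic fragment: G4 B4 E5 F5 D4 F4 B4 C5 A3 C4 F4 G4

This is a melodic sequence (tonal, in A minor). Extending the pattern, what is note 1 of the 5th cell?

With 4-note cells, note 1 of each statement runs G4, D4, A3.
Carrying that down a 4th forward: E3 → B2.

B2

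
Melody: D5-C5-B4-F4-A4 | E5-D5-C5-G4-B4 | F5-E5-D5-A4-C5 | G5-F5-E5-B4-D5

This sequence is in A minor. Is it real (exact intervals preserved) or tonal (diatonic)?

Every note is diatonic to A minor.
Cell 1 has -1 semitones from note 2 to 3, but cell 2 has -2 — the interval quality changes while the contour stays the same, which is the hallmark of a tonal sequence.

tonal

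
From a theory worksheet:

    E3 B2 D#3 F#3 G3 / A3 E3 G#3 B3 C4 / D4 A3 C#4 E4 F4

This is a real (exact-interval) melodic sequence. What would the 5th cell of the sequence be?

C5 G4 B4 D5 Eb5

The 5-note cells begin on E3, A3, D4 — each up a 4th from the last.
Continuing the starts: G4 → C5.
Statement 5 starts on C5 and keeps the same exact contour: C5 G4 B4 D5 Eb5.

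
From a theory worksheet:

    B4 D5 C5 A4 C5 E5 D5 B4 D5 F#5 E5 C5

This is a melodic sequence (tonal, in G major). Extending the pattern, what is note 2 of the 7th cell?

Grouping in 4s, the 2nd note of each cell is D5, E5, F#5.
Carrying that up a 2nd forward: G5 → A5 → B5 → C6.

C6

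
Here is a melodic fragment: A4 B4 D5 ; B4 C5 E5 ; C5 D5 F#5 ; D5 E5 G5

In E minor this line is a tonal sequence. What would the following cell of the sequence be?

E5 F#5 A5

With a 3-note motive the entries are A4, B4, C5, D5, each up a 2nd from the previous.
Statement 5 starts on E5 and keeps the same diatonic contour: E5 F#5 A5.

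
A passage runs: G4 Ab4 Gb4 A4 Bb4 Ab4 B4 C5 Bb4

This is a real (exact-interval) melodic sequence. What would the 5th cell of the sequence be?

Taking 3-note groups, the heads are G4, A4, B4: the pattern moves up a 2nd.
Continuing the starts: C#5 → D#5.
Statement 5 starts on D#5 and keeps the same exact contour: D#5 E5 D5.

D#5 E5 D5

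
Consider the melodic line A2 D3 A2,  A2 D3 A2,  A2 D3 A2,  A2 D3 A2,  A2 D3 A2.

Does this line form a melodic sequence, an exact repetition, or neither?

Each 3-note cell is identical (A2 D3 A2), restated at the same pitch.

repetition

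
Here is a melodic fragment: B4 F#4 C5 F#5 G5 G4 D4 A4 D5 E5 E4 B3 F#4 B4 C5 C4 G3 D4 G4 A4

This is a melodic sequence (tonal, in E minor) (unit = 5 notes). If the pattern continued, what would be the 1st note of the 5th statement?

With 5-note cells, note 1 of each statement runs B4, G4, E4, C4.
From C4, down a 3rd gives A3.

A3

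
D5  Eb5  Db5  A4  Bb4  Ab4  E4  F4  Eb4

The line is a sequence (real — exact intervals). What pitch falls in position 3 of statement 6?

The unit is 3 notes. Position-3 pitches of the 3 shown cells: Db5, Ab4, Eb4.
Extending down a 4th: Bb3 → F3 → C3.

C3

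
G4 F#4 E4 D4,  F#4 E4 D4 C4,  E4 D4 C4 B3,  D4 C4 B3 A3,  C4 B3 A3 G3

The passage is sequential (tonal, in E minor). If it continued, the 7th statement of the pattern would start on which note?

A3

Taking 4-note groups, the heads are G4, F#4, E4, D4, C4: the pattern moves down a 2nd.
Extending the heads down a 2nd: B3 → A3.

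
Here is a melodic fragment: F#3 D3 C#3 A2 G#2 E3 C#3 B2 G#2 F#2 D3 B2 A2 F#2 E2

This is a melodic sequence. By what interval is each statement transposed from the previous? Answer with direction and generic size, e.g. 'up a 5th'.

down a 2nd

Taking 5-note groups, the heads are F#3, E3, D3: the pattern moves down a 2nd.
From F#3 to E3: down a 2nd.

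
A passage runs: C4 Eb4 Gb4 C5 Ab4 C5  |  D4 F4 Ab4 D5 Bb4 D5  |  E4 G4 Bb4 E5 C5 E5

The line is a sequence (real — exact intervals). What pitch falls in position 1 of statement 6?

A#4

With 6-note cells, note 1 of each statement runs C4, D4, E4.
Carrying that up a 2nd forward: F#4 → G#4 → A#4.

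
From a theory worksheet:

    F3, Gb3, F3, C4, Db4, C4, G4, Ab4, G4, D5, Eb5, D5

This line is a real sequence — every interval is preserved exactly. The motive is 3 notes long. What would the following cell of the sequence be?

A5 Bb5 A5

With a 3-note motive the entries are F3, C4, G4, D5, each up a 5th from the previous.
From A5 the exact shape gives A5 Bb5 A5.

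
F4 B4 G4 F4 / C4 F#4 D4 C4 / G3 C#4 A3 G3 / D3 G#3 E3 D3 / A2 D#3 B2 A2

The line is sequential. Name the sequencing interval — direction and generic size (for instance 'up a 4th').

Unit = 4 notes; the statements start on F4, C4, G3, D3, A2, moving down a 4th each time.
F4 to C4 is down a 4th.

down a 4th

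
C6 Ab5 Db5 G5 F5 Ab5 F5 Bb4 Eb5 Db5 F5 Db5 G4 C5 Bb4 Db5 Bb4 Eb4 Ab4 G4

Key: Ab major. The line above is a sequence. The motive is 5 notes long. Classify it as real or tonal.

tonal

Every note is diatonic to Ab major.
Cell 1 has -4 semitones from note 1 to 2, but cell 2 has -3 — the interval quality changes while the contour stays the same, which is the hallmark of a tonal sequence.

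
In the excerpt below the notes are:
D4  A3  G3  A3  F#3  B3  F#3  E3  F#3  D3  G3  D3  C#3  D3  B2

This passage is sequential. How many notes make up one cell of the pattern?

5

15 notes total. Splitting into 3 groups of 5:
D4 A3 G3 A3 F#3 | B3 F#3 E3 F#3 D3 | G3 D3 C#3 D3 B2
Every group is a transposition down a 3rd of the one before; no shorter unit works.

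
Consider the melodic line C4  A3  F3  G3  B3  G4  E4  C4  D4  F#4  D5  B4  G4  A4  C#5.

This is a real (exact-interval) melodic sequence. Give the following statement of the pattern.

Unit = 5 notes; the statements start on C4, G4, D5, moving up a 5th each time.
From A5 the exact shape gives A5 F#5 D5 E5 G#5.

A5 F#5 D5 E5 G#5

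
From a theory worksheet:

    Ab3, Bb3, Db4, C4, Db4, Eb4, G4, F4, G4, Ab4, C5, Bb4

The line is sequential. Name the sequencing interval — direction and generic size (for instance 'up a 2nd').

up a 4th

The 4-note cells begin on Ab3, Db4, G4 — each up a 4th from the last.
From Ab3 to Db4: up a 4th.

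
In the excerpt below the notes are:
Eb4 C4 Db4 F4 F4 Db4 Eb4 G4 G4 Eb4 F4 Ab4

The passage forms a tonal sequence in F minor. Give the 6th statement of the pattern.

The 4-note cells begin on Eb4, F4, G4 — each up a 2nd from the last.
Continuing the starts: Ab4 → Bb4 → C5.
Statement 6 starts on C5 and keeps the same diatonic contour: C5 Ab4 Bb4 Db5.

C5 Ab4 Bb4 Db5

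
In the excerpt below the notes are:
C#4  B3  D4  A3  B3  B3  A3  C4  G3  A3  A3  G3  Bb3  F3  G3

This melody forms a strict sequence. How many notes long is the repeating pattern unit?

Try groups of 5 (3 cells in 15 notes):
C#4 B3 D4 A3 B3 | B3 A3 C4 G3 A3 | A3 G3 Bb3 F3 G3
Every group is a transposition down a 2nd of the one before; no shorter unit works.

5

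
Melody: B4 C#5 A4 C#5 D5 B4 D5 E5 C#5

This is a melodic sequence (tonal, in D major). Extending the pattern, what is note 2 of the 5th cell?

G5

With 3-note cells, note 2 of each statement runs C#5, D5, E5.
Extending up a 2nd: F#5 → G5.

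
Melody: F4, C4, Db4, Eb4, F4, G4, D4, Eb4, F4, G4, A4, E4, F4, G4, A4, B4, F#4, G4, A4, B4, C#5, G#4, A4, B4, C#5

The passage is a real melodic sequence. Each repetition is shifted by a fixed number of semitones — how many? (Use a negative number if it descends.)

The 5-note cells begin on F4, G4, A4, B4, C#5 — each up a 2nd from the last.
F4 to G4 spans +2 semitones.

2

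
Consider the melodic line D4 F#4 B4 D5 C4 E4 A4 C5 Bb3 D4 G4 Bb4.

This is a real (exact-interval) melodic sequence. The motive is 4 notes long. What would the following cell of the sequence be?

Ab3 C4 F4 Ab4

The 4-note cells begin on D4, C4, Bb3 — each down a 2nd from the last.
From Ab3 the exact shape gives Ab3 C4 F4 Ab4.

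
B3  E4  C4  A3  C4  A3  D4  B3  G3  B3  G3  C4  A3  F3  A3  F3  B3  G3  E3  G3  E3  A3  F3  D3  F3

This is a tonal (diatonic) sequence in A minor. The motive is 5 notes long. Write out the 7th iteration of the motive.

Taking 5-note groups, the heads are B3, A3, G3, F3, E3: the pattern moves down a 2nd.
Extending down a 2nd: D3 → C3.
From C3 the diatonic shape gives C3 F3 D3 B2 D3.

C3 F3 D3 B2 D3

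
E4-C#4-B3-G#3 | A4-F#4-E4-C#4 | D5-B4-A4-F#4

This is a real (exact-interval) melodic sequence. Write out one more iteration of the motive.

The 4-note cells begin on E4, A4, D5 — each up a 4th from the last.
From G5 the exact shape gives G5 E5 D5 B4.

G5 E5 D5 B4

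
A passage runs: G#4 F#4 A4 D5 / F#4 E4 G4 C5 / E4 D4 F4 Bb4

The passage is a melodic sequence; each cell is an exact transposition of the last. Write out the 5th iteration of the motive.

C4 Bb3 Db4 Gb4

Unit = 4 notes; the statements start on G#4, F#4, E4, moving down a 2nd each time.
Carrying on: D4 → C4.
Statement 5 starts on C4 and keeps the same exact contour: C4 Bb3 Db4 Gb4.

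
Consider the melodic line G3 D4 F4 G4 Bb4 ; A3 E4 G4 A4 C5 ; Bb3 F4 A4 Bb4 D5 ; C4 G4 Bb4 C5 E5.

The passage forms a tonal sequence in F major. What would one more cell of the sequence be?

D4 A4 C5 D5 F5

Taking 5-note groups, the heads are G3, A3, Bb3, C4: the pattern moves up a 2nd.
Statement 5 starts on D4 and keeps the same diatonic contour: D4 A4 C5 D5 F5.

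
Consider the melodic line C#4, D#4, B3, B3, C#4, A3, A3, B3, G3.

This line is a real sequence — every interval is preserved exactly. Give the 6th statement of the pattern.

Unit = 3 notes; the statements start on C#4, B3, A3, moving down a 2nd each time.
Continuing the starts: G3 → F3 → Eb3.
Statement 6 starts on Eb3 and keeps the same exact contour: Eb3 F3 Db3.

Eb3 F3 Db3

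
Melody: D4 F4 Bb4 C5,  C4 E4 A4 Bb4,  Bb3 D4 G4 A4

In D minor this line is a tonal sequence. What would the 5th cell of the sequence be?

G3 Bb3 E4 F4

Taking 4-note groups, the heads are D4, C4, Bb3: the pattern moves down a 2nd.
Extending down a 2nd: A3 → G3.
Statement 5 starts on G3 and keeps the same diatonic contour: G3 Bb3 E4 F4.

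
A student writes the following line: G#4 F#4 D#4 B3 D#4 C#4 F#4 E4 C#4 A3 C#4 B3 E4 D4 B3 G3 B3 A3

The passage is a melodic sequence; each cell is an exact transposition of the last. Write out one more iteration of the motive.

D4 C4 A3 F3 A3 G3

The 6-note cells begin on G#4, F#4, E4 — each down a 2nd from the last.
From D4 the exact shape gives D4 C4 A3 F3 A3 G3.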